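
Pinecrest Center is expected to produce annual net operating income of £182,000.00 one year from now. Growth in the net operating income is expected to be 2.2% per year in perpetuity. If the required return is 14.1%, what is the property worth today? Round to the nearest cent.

£1529411.76

Growing perpetuity: P = D₁ / (r − g) = £182,000.0000 / (0.141 − 0.022) = £1,529,411.76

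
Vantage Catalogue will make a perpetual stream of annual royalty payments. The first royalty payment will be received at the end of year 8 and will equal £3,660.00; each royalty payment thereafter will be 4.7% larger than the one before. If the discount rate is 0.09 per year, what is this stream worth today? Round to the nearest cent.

£46561.52

Value at end of year 7: C₁ / (r − g) = £3,660.00 / (0.09 − 0.047) = £85,116.2791
Discount to today: PV = £85,116.2791 / (1 + 0.09)^7 = £85,116.2791 / 1.828039 = £46,561.52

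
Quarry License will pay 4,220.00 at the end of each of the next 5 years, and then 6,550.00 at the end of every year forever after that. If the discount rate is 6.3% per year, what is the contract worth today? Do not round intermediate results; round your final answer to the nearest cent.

PV of 5-year annuity: 4,220.00 × [1 − (1+0.063)^−5] / 0.063 = 17632.03361
Perpetuity value at year 5: 6,550.00 / 0.063 = 103968.25397
PV of perpetuity: 103968.25397 / (1+0.063)^5 = 76600.99800
Total PV = 17632.03361 + 76600.99800 = 94233.03162

94233.03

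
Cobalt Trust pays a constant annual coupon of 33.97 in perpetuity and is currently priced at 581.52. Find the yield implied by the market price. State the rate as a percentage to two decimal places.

5.84%

P = C/r ⇒ r = C/P = 33.97/581.52 = 0.058416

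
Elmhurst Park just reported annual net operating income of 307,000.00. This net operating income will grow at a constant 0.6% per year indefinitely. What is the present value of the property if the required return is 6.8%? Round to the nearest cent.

4981322.58

D₁ = D₀ × (1 + g) = 307,000.00 × 1.006 = 308,842.0000
Growing perpetuity: P = D₁ / (r − g) = 308,842.0000 / (0.068 − 0.006) = 4,981,322.58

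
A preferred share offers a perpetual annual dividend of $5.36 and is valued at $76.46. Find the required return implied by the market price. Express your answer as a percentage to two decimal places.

7.01%

P = C/r ⇒ r = C/P = $5.36/$76.46 = 0.070102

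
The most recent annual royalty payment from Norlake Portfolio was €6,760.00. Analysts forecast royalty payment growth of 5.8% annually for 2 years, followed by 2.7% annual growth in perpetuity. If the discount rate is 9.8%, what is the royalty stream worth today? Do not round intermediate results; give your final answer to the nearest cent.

D_1 = 7152.08000
D_2 = 7566.90064
Terminal value at year 2: TV = D_2×(1+g_2)/(r−g_2) = 7771.20696/0.071 = 109453.61912
P_0 = D_1/(1+r)^1 + D_2/(1+r)^2 + TV/(1+r)^2
    = 6513.73406 + 6276.43956 + 90787.37224 = 103577.54586

€103577.55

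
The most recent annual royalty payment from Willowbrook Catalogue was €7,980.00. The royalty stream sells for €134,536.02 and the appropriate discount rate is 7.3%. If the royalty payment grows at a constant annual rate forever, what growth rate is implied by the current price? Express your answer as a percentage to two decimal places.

P = D₀(1+g)/(r−g) ⇒ P(r−g) = D₀(1+g) ⇒ g(P+D₀) = P·r − D₀
g = (P·r − D₀)/(P + D₀) = (€134,536.02×0.073 − €7,980.00) / (€134,536.02 + €7,980.00) = 0.012919

1.29%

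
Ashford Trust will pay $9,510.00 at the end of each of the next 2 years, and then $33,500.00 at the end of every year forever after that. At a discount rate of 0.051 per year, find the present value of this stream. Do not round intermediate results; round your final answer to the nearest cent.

$612318.62

PV of 2-year annuity: $9,510.00 × [1 − (1+0.051)^−2] / 0.051 = 17657.96881
Perpetuity value at year 2: $33,500.00 / 0.051 = 656862.74510
PV of perpetuity: 656862.74510 / (1+0.051)^2 = 594660.64678
Total PV = 17657.96881 + 594660.64678 = 612318.61559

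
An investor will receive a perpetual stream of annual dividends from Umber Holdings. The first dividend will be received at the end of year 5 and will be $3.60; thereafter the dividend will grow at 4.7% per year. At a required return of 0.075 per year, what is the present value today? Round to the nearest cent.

$96.27

Value at end of year 4: C₁ / (r − g) = $3.60 / (0.075 − 0.047) = $128.5714
Discount to today: PV = $128.5714 / (1 + 0.075)^4 = $128.5714 / 1.335469 = $96.27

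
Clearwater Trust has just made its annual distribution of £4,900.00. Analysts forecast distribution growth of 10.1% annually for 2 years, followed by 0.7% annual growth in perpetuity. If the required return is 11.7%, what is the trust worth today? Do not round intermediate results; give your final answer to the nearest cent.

£53171.84

D_1 = 5394.90000
D_2 = 5939.78490
Terminal value at year 2: TV = D_2×(1+g_2)/(r−g_2) = 5981.36339/0.11 = 54376.03086
P_0 = D_1/(1+r)^1 + D_2/(1+r)^2 + TV/(1+r)^2
    = 4829.81200 + 4760.62937 + 43581.39797 = 53171.83934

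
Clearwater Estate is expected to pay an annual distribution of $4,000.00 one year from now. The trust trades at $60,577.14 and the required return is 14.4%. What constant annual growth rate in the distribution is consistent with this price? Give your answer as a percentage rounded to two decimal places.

P = D₁/(r−g) ⇒ g = r − D₁/P = 0.144 − $4,000.00/$60,577.14 = 0.077968

7.80%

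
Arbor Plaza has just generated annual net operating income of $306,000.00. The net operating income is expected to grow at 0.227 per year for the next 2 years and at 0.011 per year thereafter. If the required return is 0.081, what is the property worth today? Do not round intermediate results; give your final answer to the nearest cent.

D_1 = 375462.00000
D_2 = 460691.87400
Terminal value at year 2: TV = D_2×(1+g_2)/(r−g_2) = 465759.48461/0.07 = 6653706.92306
P_0 = D_1/(1+r)^1 + D_2/(1+r)^2 + TV/(1+r)^2
    = 347328.39963 + 394238.61827 + 5693932.04382 = 6435499.06172

$6435499.06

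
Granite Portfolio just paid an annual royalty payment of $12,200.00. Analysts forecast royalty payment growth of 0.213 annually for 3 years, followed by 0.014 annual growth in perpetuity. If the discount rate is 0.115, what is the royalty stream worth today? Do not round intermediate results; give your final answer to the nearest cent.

$201119.90

D_1 = 14798.60000
D_2 = 17950.70180
D_3 = 21774.20128
Terminal value at year 3: TV = D_3×(1+g_2)/(r−g_2) = 22079.04010/0.101 = 218604.35744
P_0 = D_1/(1+r)^1 + D_2/(1+r)^2 + D_3/(1+r)^3 + TV/(1+r)^3
    = 13272.28700 + 14438.81984 + 15707.88204 + 157700.91470 = 201119.90357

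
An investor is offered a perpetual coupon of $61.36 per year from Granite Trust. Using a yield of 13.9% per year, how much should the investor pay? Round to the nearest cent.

$441.44

Level perpetuity: PV = C / r = $61.36 / 0.139 = $441.44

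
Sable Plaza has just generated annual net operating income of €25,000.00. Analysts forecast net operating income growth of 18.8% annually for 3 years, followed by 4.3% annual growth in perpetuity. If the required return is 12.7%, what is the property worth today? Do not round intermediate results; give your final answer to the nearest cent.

€447014.76

D_1 = 29700.00000
D_2 = 35283.60000
D_3 = 41916.91680
Terminal value at year 3: TV = D_3×(1+g_2)/(r−g_2) = 43719.34422/0.084 = 520468.38360
P_0 = D_1/(1+r)^1 + D_2/(1+r)^2 + D_3/(1+r)^3 + TV/(1+r)^3
    = 26353.14996 + 27779.54050 + 29283.13586 + 363598.93697 = 447014.76329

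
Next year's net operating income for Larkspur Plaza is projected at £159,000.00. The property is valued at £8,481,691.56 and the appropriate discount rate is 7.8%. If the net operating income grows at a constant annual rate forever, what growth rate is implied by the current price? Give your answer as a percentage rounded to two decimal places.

5.93%

P = D₁/(r−g) ⇒ g = r − D₁/P = 0.078 − £159,000.00/£8,481,691.56 = 0.059254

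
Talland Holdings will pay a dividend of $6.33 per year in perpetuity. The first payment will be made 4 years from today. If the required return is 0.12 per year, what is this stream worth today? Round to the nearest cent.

$37.55

Value at end of year 3: C / r = $6.33 / 0.12 = $52.7500
Discount to today: PV = $52.7500 / (1 + 0.12)^3 = $52.7500 / 1.404928 = $37.55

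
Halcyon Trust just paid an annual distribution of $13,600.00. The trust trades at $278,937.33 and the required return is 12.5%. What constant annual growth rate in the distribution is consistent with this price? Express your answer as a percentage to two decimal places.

7.27%

P = D₀(1+g)/(r−g) ⇒ P(r−g) = D₀(1+g) ⇒ g(P+D₀) = P·r − D₀
g = (P·r − D₀)/(P + D₀) = ($278,937.33×0.125 − $13,600.00) / ($278,937.33 + $13,600.00) = 0.072699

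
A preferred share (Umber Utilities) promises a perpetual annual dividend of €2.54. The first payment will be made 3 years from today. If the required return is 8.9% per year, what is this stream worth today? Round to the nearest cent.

€24.07

Value at end of year 2: C / r = €2.54 / 0.089 = €28.5393
Discount to today: PV = €28.5393 / (1 + 0.089)^2 = €28.5393 / 1.185921 = €24.07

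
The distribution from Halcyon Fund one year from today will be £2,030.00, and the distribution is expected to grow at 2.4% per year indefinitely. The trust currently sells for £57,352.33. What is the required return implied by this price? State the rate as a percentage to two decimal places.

5.94%

P = D₁/(r − g) ⇒ r = D₁/P + g = £2,030.0000/£57,352.33 + 0.024 = 0.035395 + 0.024 = 0.059395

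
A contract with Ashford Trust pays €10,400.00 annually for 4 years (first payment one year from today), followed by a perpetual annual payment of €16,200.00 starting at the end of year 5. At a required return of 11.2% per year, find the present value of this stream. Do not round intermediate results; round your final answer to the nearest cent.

€126725.24

PV of 4-year annuity: €10,400.00 × [1 − (1+0.112)^−4] / 0.112 = 32128.13757
Perpetuity value at year 4: €16,200.00 / 0.112 = 144642.85714
PV of perpetuity: 144642.85714 / (1+0.112)^4 = 94597.10439
Total PV = 32128.13757 + 94597.10439 = 126725.24196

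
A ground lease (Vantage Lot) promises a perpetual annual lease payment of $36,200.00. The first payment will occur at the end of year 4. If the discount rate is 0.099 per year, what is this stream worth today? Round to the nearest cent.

$275473.80

Value at end of year 3: C / r = $36,200.00 / 0.099 = $365,656.5657
Discount to today: PV = $365,656.5657 / (1 + 0.099)^3 = $365,656.5657 / 1.327373 = $275,473.80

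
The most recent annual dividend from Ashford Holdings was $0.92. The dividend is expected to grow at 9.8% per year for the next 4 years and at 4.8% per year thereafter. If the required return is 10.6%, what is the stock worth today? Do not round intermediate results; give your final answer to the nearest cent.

D_1 = 1.01016
D_2 = 1.10916
D_3 = 1.21785
D_4 = 1.33720
Terminal value at year 4: TV = D_4×(1+g_2)/(r−g_2) = 1.40139/0.058 = 24.16187
P_0 = D_1/(1+r)^1 + D_2/(1+r)^2 + D_3/(1+r)^3 + D_4/(1+r)^4 + TV/(1+r)^4
    = 0.91335 + 0.90674 + 0.90018 + 0.89367 + 16.14767 = 19.76161

$19.76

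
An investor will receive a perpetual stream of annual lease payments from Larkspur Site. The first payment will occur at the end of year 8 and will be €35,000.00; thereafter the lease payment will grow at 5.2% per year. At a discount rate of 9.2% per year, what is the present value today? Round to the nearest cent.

Value at end of year 7: C₁ / (r − g) = €35,000.00 / (0.092 − 0.052) = €875,000.0000
Discount to today: PV = €875,000.0000 / (1 + 0.092)^7 = €875,000.0000 / 1.851648 = €472,551.98

€472551.98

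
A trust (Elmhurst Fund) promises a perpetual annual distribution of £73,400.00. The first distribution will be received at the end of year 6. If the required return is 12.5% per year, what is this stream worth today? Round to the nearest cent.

Value at end of year 5: C / r = £73,400.00 / 0.125 = £587,200.0000
Discount to today: PV = £587,200.0000 / (1 + 0.125)^5 = £587,200.0000 / 1.802032 = £325,854.28

£325854.28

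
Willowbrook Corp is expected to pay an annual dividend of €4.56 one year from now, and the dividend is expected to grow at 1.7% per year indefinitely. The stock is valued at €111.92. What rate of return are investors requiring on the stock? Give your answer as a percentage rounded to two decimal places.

5.77%

P = D₁/(r − g) ⇒ r = D₁/P + g = €4.5600/€111.92 + 0.017 = 0.040743 + 0.017 = 0.057743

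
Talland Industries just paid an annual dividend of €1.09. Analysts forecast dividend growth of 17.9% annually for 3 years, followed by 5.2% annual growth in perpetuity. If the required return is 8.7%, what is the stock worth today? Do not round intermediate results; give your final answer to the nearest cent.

€45.66

D_1 = 1.28511
D_2 = 1.51514
D_3 = 1.78636
Terminal value at year 3: TV = D_3×(1+g_2)/(r−g_2) = 1.87925/0.035 = 53.69275
P_0 = D_1/(1+r)^1 + D_2/(1+r)^2 + D_3/(1+r)^3 + TV/(1+r)^3
    = 1.18225 + 1.28232 + 1.39085 + 41.80488 = 45.66030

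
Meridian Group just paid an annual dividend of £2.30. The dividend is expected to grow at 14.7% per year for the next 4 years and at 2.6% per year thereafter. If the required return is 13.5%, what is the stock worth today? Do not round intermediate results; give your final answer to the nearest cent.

D_1 = 2.63810
D_2 = 3.02590
D_3 = 3.47071
D_4 = 3.98090
Terminal value at year 4: TV = D_4×(1+g_2)/(r−g_2) = 4.08441/0.109 = 37.47161
P_0 = D_1/(1+r)^1 + D_2/(1+r)^2 + D_3/(1+r)^3 + D_4/(1+r)^4 + TV/(1+r)^4
    = 2.32432 + 2.34889 + 2.37373 + 2.39882 + 22.57974 = 32.02550

£32.03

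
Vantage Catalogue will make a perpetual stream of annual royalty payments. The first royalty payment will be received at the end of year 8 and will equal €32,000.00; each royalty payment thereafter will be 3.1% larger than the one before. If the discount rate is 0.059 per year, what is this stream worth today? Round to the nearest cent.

Value at end of year 7: C₁ / (r − g) = €32,000.00 / (0.059 − 0.031) = €1,142,857.1429
Discount to today: PV = €1,142,857.1429 / (1 + 0.059)^7 = €1,142,857.1429 / 1.493729 = €765,103.57

€765103.57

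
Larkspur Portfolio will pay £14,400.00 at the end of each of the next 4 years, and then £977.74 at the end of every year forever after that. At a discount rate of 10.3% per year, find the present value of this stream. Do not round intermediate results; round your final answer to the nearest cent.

£51764.54

PV of 4-year annuity: £14,400.00 × [1 − (1+0.103)^−4] / 0.103 = 45351.20253
Perpetuity value at year 4: £977.74 / 0.103 = 9492.62136
PV of perpetuity: 9492.62136 / (1+0.103)^4 = 6413.33770
Total PV = 45351.20253 + 6413.33770 = 51764.54022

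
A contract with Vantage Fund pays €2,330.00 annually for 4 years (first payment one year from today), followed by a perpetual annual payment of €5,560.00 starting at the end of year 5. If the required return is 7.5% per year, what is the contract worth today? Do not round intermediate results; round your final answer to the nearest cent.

PV of 4-year annuity: €2,330.00 × [1 − (1+0.075)^−4] / 0.075 = 7803.93021
Perpetuity value at year 4: €5,560.00 / 0.075 = 74133.33333
PV of perpetuity: 74133.33333 / (1+0.075)^4 = 55511.07927
Total PV = 7803.93021 + 55511.07927 = 63315.00948

€63315.01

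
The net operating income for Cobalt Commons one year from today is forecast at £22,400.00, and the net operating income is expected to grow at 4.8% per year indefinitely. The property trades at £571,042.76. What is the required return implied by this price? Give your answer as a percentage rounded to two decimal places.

8.72%

P = D₁/(r − g) ⇒ r = D₁/P + g = £22,400.0000/£571,042.76 + 0.048 = 0.039226 + 0.048 = 0.087226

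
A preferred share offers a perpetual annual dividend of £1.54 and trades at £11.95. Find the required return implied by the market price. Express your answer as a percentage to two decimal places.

12.89%

P = C/r ⇒ r = C/P = £1.54/£11.95 = 0.128870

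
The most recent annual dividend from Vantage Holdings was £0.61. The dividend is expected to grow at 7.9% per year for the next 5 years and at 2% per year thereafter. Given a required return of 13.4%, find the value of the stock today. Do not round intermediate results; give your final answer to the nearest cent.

D_1 = 0.65819
D_2 = 0.71019
D_3 = 0.76629
D_4 = 0.82683
D_5 = 0.89215
Terminal value at year 5: TV = D_5×(1+g_2)/(r−g_2) = 0.90999/0.114 = 7.98238
P_0 = D_1/(1+r)^1 + D_2/(1+r)^2 + D_3/(1+r)^3 + D_4/(1+r)^4 + D_5/(1+r)^5 + TV/(1+r)^5
    = 0.58041 + 0.55226 + 0.52548 + 0.49999 + 0.47574 + 4.25664 = 6.89053

£6.89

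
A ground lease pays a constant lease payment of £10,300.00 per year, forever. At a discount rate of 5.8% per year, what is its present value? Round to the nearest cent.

Level perpetuity: PV = C / r = £10,300.00 / 0.058 = £177,586.21

£177586.21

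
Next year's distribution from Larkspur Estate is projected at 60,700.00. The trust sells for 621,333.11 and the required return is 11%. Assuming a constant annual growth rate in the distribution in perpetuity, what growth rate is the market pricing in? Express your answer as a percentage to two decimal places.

1.23%

P = D₁/(r−g) ⇒ g = r − D₁/P = 0.11 − 60,700.00/621,333.11 = 0.012307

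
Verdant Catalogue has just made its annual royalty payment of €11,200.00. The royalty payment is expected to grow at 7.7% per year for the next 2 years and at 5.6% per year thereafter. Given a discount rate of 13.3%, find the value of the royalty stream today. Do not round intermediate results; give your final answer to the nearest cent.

D_1 = 12062.40000
D_2 = 12991.20480
Terminal value at year 2: TV = D_2×(1+g_2)/(r−g_2) = 13718.71227/0.077 = 178165.09440
P_0 = D_1/(1+r)^1 + D_2/(1+r)^2 + TV/(1+r)^2
    = 10646.42542 + 10120.21198 + 138791.47862 = 159558.11602

€159558.12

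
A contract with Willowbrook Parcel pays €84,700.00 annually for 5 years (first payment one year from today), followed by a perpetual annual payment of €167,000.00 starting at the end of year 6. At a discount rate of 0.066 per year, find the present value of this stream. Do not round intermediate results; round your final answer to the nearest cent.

€2189211.67

PV of 5-year annuity: €84,700.00 × [1 − (1+0.066)^−5] / 0.066 = 351038.12665
Perpetuity value at year 5: €167,000.00 / 0.066 = 2530303.03030
PV of perpetuity: 2530303.03030 / (1+0.066)^5 = 1838173.54800
Total PV = 351038.12665 + 1838173.54800 = 2189211.67465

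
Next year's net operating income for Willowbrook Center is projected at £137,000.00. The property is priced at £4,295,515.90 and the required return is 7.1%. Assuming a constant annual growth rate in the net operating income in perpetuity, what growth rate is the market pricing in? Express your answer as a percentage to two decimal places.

P = D₁/(r−g) ⇒ g = r − D₁/P = 0.071 − £137,000.00/£4,295,515.90 = 0.039106

3.91%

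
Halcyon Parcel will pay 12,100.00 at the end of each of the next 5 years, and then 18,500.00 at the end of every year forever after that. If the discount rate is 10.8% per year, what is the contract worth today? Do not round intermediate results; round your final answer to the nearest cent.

PV of 5-year annuity: 12,100.00 × [1 − (1+0.108)^−5] / 0.108 = 44946.26139
Perpetuity value at year 5: 18,500.00 / 0.108 = 171296.29630
PV of perpetuity: 171296.29630 / (1+0.108)^5 = 102576.80575
Total PV = 44946.26139 + 102576.80575 = 147523.06713

147523.07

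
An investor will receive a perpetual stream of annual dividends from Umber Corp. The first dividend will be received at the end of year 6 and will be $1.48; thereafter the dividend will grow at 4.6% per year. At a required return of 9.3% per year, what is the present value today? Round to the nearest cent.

$20.19

Value at end of year 5: C₁ / (r − g) = $1.48 / (0.093 − 0.046) = $31.4894
Discount to today: PV = $31.4894 / (1 + 0.093)^5 = $31.4894 / 1.559915 = $20.19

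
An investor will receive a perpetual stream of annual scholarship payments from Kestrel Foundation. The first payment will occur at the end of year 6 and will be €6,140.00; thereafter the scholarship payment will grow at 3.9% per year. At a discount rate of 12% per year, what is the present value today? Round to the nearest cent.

Value at end of year 5: C₁ / (r − g) = €6,140.00 / (0.12 − 0.039) = €75,802.4691
Discount to today: PV = €75,802.4691 / (1 + 0.12)^5 = €75,802.4691 / 1.762342 = €43,012.36

€43012.36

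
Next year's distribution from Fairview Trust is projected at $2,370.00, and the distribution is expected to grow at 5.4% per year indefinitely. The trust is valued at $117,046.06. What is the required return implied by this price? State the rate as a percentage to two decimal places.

7.42%

P = D₁/(r − g) ⇒ r = D₁/P + g = $2,370.0000/$117,046.06 + 0.054 = 0.020248 + 0.054 = 0.074248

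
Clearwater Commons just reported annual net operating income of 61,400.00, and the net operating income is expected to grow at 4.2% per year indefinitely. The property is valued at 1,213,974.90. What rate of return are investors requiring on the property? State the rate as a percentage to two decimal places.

9.47%

D₁ = 61,400.00 × 1.042 = 63,978.8000
P = D₁/(r − g) ⇒ r = D₁/P + g = 63,978.8000/1,213,974.90 + 0.042 = 0.052702 + 0.042 = 0.094702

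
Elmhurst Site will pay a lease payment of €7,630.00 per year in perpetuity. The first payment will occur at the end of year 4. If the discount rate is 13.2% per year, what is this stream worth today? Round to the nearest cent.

Value at end of year 3: C / r = €7,630.00 / 0.132 = €57,803.0303
Discount to today: PV = €57,803.0303 / (1 + 0.132)^3 = €57,803.0303 / 1.450572 = €39,848.44

€39848.44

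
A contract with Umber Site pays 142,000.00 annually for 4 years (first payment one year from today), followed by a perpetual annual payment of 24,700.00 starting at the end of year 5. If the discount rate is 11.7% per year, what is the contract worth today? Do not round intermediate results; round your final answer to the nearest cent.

PV of 4-year annuity: 142,000.00 × [1 − (1+0.117)^−4] / 0.117 = 434042.97358
Perpetuity value at year 4: 24,700.00 / 0.117 = 211111.11111
PV of perpetuity: 211111.11111 / (1+0.117)^4 = 135612.08683
Total PV = 434042.97358 + 135612.08683 = 569655.06042

569655.06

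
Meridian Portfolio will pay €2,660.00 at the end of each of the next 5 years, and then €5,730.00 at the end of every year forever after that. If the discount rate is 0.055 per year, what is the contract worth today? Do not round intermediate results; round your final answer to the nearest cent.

€91072.04

PV of 5-year annuity: €2,660.00 × [1 − (1+0.055)^−5] / 0.055 = 11358.95671
Perpetuity value at year 5: €5,730.00 / 0.055 = 104181.81818
PV of perpetuity: 104181.81818 / (1+0.055)^5 = 79713.08814
Total PV = 11358.95671 + 79713.08814 = 91072.04484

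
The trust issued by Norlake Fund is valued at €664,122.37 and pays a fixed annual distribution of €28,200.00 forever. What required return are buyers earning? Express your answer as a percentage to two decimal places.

4.25%

P = C/r ⇒ r = C/P = €28,200.00/€664,122.37 = 0.042462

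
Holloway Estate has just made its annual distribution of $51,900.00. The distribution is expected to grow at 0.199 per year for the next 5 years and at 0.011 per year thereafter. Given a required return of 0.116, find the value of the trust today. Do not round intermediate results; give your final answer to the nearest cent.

D_1 = 62228.10000
D_2 = 74611.49190
D_3 = 89459.17879
D_4 = 107261.55537
D_5 = 128606.60488
Terminal value at year 5: TV = D_5×(1+g_2)/(r−g_2) = 130021.27754/0.105 = 1238297.88132
P_0 = D_1/(1+r)^1 + D_2/(1+r)^2 + D_3/(1+r)^3 + D_4/(1+r)^4 + D_5/(1+r)^5 + TV/(1+r)^5
    = 55759.94624 + 59906.96733 + 64362.41382 + 69149.22417 + 74292.04281 + 715326.24080 = 1038796.83517

$1038796.84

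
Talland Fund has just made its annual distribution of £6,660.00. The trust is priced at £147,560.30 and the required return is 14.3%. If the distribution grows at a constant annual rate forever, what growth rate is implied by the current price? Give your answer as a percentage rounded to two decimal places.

9.36%

P = D₀(1+g)/(r−g) ⇒ P(r−g) = D₀(1+g) ⇒ g(P+D₀) = P·r − D₀
g = (P·r − D₀)/(P + D₀) = (£147,560.30×0.143 − £6,660.00) / (£147,560.30 + £6,660.00) = 0.093640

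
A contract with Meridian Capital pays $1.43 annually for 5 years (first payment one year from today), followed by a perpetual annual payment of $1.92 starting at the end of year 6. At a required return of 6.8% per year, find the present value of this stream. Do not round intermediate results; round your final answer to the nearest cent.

PV of 5-year annuity: $1.43 × [1 − (1+0.068)^−5] / 0.068 = 5.89481
Perpetuity value at year 5: $1.92 / 0.068 = 28.23529
PV of perpetuity: 28.23529 / (1+0.068)^5 = 20.32058
Total PV = 5.89481 + 20.32058 = 26.21539

$26.22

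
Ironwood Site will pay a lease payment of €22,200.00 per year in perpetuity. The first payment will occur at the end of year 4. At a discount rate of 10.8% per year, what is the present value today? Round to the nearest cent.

Value at end of year 3: C / r = €22,200.00 / 0.108 = €205,555.5556
Discount to today: PV = €205,555.5556 / (1 + 0.108)^3 = €205,555.5556 / 1.360252 = €151,115.82

€151115.82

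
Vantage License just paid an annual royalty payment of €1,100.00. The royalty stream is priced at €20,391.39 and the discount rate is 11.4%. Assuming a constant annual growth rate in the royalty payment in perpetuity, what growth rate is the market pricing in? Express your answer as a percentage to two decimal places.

P = D₀(1+g)/(r−g) ⇒ P(r−g) = D₀(1+g) ⇒ g(P+D₀) = P·r − D₀
g = (P·r − D₀)/(P + D₀) = (€20,391.39×0.114 − €1,100.00) / (€20,391.39 + €1,100.00) = 0.056982

5.70%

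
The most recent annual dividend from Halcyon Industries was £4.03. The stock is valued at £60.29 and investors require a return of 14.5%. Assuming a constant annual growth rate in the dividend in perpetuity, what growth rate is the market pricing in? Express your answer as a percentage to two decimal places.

P = D₀(1+g)/(r−g) ⇒ P(r−g) = D₀(1+g) ⇒ g(P+D₀) = P·r − D₀
g = (P·r − D₀)/(P + D₀) = (£60.29×0.145 − £4.03) / (£60.29 + £4.03) = 0.073259

7.33%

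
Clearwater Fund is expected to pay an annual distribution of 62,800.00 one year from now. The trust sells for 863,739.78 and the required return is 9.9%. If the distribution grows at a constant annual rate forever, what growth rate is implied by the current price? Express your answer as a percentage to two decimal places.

2.63%

P = D₁/(r−g) ⇒ g = r − D₁/P = 0.099 − 62,800.00/863,739.78 = 0.026293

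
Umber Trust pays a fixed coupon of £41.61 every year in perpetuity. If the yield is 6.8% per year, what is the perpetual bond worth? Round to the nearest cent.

£611.91

Level perpetuity: PV = C / r = £41.61 / 0.068 = £611.91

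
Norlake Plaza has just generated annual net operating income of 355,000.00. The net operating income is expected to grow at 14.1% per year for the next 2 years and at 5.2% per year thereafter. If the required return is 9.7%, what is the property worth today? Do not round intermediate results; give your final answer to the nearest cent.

D_1 = 405055.00000
D_2 = 462167.75500
Terminal value at year 2: TV = D_2×(1+g_2)/(r−g_2) = 486200.47826/0.045 = 10804455.07244
P_0 = D_1/(1+r)^1 + D_2/(1+r)^2 + TV/(1+r)^2
    = 369238.83318 + 384048.77727 + 8978206.97073 = 9731494.58118

9731494.58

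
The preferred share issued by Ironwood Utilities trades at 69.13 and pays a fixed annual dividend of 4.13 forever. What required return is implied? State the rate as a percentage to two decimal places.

P = C/r ⇒ r = C/P = 4.13/69.13 = 0.059743

5.97%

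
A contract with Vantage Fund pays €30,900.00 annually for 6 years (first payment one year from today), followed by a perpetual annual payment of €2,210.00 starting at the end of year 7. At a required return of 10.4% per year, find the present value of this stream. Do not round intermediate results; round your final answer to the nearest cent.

PV of 6-year annuity: €30,900.00 × [1 − (1+0.104)^−6] / 0.104 = 133014.58405
Perpetuity value at year 6: €2,210.00 / 0.104 = 21250.00000
PV of perpetuity: 21250.00000 / (1+0.104)^6 = 11736.65920
Total PV = 133014.58405 + 11736.65920 = 144751.24325

€144751.24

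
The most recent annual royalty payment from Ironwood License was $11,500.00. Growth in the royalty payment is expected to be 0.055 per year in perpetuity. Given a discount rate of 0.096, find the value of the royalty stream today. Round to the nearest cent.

D₁ = D₀ × (1 + g) = $11,500.00 × 1.055 = $12,132.5000
Growing perpetuity: P = D₁ / (r − g) = $12,132.5000 / (0.096 − 0.055) = $295,914.63

$295914.63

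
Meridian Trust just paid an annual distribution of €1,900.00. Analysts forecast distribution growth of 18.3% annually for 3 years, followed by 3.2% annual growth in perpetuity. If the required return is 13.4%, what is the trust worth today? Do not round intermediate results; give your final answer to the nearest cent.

D_1 = 2247.70000
D_2 = 2659.02910
D_3 = 3145.63143
Terminal value at year 3: TV = D_3×(1+g_2)/(r−g_2) = 3246.29163/0.102 = 31826.38854
P_0 = D_1/(1+r)^1 + D_2/(1+r)^2 + D_3/(1+r)^3 + TV/(1+r)^3
    = 1982.09877 + 2067.74501 + 2157.09201 + 21824.69568 = 28031.63147

€28031.63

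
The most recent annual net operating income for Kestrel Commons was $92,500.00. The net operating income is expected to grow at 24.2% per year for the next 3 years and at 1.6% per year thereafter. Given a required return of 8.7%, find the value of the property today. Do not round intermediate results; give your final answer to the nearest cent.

D_1 = 114885.00000
D_2 = 142687.17000
D_3 = 177217.46514
Terminal value at year 3: TV = D_3×(1+g_2)/(r−g_2) = 180052.94458/0.071 = 2535956.96595
P_0 = D_1/(1+r)^1 + D_2/(1+r)^2 + D_3/(1+r)^3 + TV/(1+r)^3
    = 105689.97240 + 120760.75963 + 137980.55517 + 1974482.31054 = 2338913.59775

$2338913.60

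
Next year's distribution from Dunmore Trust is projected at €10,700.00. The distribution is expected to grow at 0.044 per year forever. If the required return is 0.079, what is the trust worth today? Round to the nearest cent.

€305714.29

Growing perpetuity: P = D₁ / (r − g) = €10,700.0000 / (0.079 − 0.044) = €305,714.29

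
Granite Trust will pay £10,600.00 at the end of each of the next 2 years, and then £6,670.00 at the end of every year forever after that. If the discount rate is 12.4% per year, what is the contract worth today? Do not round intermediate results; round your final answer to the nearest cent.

£60397.48

PV of 2-year annuity: £10,600.00 × [1 − (1+0.124)^−2] / 0.124 = 17820.82294
Perpetuity value at year 2: £6,670.00 / 0.124 = 53790.32258
PV of perpetuity: 53790.32258 / (1+0.124)^2 = 42576.65381
Total PV = 17820.82294 + 42576.65381 = 60397.47675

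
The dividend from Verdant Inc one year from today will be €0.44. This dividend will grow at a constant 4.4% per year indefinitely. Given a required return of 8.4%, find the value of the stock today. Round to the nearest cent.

Growing perpetuity: P = D₁ / (r − g) = €0.4400 / (0.084 − 0.044) = €11.00

€11.00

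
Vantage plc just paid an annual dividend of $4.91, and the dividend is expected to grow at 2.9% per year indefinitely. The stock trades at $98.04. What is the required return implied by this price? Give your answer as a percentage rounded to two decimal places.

8.05%

D₁ = $4.91 × 1.029 = $5.0524
P = D₁/(r − g) ⇒ r = D₁/P + g = $5.0524/$98.04 + 0.029 = 0.051534 + 0.029 = 0.080534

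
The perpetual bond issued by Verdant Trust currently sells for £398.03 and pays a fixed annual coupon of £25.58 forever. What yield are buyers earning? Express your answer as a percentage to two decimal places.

6.43%

P = C/r ⇒ r = C/P = £25.58/£398.03 = 0.064267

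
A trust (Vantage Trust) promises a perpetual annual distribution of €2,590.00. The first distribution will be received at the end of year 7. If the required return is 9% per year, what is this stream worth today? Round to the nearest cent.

€17159.25

Value at end of year 6: C / r = €2,590.00 / 0.09 = €28,777.7778
Discount to today: PV = €28,777.7778 / (1 + 0.09)^6 = €28,777.7778 / 1.677100 = €17,159.25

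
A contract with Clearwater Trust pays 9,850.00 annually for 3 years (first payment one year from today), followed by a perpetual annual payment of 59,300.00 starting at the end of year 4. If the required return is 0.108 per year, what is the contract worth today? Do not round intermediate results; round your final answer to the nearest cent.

PV of 3-year annuity: 9,850.00 × [1 − (1+0.108)^−3] / 0.108 = 24154.56647
Perpetuity value at year 3: 59,300.00 / 0.108 = 549074.07407
PV of perpetuity: 549074.07407 / (1+0.108)^3 = 403656.22717
Total PV = 24154.56647 + 403656.22717 = 427810.79365

427810.79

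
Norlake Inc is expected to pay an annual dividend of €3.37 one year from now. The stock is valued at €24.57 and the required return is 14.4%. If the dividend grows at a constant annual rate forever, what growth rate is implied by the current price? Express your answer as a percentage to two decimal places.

0.68%

P = D₁/(r−g) ⇒ g = r − D₁/P = 0.144 − €3.37/€24.57 = 0.006841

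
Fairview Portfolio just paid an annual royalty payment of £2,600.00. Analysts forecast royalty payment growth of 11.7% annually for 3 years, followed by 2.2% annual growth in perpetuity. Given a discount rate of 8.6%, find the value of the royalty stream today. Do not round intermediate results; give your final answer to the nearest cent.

D_1 = 2904.20000
D_2 = 3243.99140
D_3 = 3623.53839
Terminal value at year 3: TV = D_3×(1+g_2)/(r−g_2) = 3703.25624/0.064 = 57863.37873
P_0 = D_1/(1+r)^1 + D_2/(1+r)^2 + D_3/(1+r)^3 + TV/(1+r)^3
    = 2674.21731 + 2750.55316 + 2829.06803 + 45176.68017 = 53430.51867

£53430.52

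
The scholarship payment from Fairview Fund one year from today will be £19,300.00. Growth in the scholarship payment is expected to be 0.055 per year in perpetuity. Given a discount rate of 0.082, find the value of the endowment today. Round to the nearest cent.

Growing perpetuity: P = D₁ / (r − g) = £19,300.0000 / (0.082 − 0.055) = £714,814.81

£714814.81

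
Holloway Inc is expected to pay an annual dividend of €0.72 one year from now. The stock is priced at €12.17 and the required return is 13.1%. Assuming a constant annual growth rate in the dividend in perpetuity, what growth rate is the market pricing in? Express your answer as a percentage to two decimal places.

7.18%

P = D₁/(r−g) ⇒ g = r − D₁/P = 0.131 − €0.72/€12.17 = 0.071838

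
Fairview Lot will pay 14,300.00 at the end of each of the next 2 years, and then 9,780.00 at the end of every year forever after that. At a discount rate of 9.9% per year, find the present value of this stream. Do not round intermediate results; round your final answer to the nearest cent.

106643.05

PV of 2-year annuity: 14,300.00 × [1 − (1+0.099)^−2] / 0.099 = 24851.52769
Perpetuity value at year 2: 9,780.00 / 0.099 = 98787.87879
PV of perpetuity: 98787.87879 / (1+0.099)^2 = 81791.51929
Total PV = 24851.52769 + 81791.51929 = 106643.04698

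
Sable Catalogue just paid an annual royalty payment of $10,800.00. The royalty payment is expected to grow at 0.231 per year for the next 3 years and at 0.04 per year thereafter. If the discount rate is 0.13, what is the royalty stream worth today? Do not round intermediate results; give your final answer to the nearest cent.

$199888.91

D_1 = 13294.80000
D_2 = 16365.89880
D_3 = 20146.42142
Terminal value at year 3: TV = D_3×(1+g_2)/(r−g_2) = 20952.27828/0.09 = 232803.09200
P_0 = D_1/(1+r)^1 + D_2/(1+r)^2 + D_3/(1+r)^3 + TV/(1+r)^3
    = 11765.30973 + 12816.89937 + 13962.48064 + 161344.22069 = 199888.91042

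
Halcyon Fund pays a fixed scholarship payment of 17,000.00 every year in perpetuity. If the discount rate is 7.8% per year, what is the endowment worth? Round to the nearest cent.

Level perpetuity: PV = C / r = 17,000.00 / 0.078 = 217,948.72

217948.72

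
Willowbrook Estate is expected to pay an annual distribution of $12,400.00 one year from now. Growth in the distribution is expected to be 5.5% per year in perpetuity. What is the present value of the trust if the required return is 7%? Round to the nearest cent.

$826666.67

Growing perpetuity: P = D₁ / (r − g) = $12,400.0000 / (0.07 − 0.055) = $826,666.67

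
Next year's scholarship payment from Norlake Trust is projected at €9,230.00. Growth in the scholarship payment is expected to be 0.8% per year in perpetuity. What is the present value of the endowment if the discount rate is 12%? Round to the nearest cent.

€82410.71

Growing perpetuity: P = D₁ / (r − g) = €9,230.0000 / (0.12 − 0.008) = €82,410.71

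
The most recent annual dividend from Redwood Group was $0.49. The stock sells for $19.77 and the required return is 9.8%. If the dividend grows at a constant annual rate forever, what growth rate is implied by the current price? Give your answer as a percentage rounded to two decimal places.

P = D₀(1+g)/(r−g) ⇒ P(r−g) = D₀(1+g) ⇒ g(P+D₀) = P·r − D₀
g = (P·r − D₀)/(P + D₀) = ($19.77×0.098 − $0.49) / ($19.77 + $0.49) = 0.071444

7.14%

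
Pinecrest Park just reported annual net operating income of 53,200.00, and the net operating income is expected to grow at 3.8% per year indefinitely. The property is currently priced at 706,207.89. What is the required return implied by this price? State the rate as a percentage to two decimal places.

D₁ = 53,200.00 × 1.038 = 55,221.6000
P = D₁/(r − g) ⇒ r = D₁/P + g = 55,221.6000/706,207.89 + 0.038 = 0.078195 + 0.038 = 0.116195

11.62%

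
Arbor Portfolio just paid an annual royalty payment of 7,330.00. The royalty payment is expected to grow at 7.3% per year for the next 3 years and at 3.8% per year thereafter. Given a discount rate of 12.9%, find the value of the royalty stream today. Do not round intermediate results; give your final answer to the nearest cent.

91655.44

D_1 = 7865.09000
D_2 = 8439.24157
D_3 = 9055.30620
Terminal value at year 3: TV = D_3×(1+g_2)/(r−g_2) = 9399.40784/0.091 = 103290.19605
P_0 = D_1/(1+r)^1 + D_2/(1+r)^2 + D_3/(1+r)^3 + TV/(1+r)^3
    = 6966.42161 + 6620.87723 + 6292.47233 + 71775.67344 = 91655.44461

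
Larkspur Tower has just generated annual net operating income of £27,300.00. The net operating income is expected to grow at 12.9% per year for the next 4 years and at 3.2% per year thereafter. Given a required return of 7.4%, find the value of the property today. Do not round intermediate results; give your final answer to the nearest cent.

£943042.77

D_1 = 30821.70000
D_2 = 34797.69930
D_3 = 39286.60251
D_4 = 44354.57423
Terminal value at year 4: TV = D_4×(1+g_2)/(r−g_2) = 45773.92061/0.042 = 1089855.25259
P_0 = D_1/(1+r)^1 + D_2/(1+r)^2 + D_3/(1+r)^3 + D_4/(1+r)^4 + TV/(1+r)^4
    = 28698.04469 + 30167.68385 + 31712.58386 + 33336.59887 + 819127.85786 = 943042.76914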